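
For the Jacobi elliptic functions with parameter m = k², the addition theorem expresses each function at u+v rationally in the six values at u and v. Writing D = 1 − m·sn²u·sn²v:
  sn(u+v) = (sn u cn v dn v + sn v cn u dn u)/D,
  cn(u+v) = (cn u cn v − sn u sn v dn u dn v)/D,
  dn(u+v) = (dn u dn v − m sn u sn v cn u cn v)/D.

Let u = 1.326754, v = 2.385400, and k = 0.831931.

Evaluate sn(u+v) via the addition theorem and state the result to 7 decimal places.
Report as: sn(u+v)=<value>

sn(u+v)=0.3964748

sn u = 0.9071990507716244, cn u = 0.4207016547139595, dn u = 0.6560389737523736
sn v = 0.98375082154381, cn v = -0.1795391910193395, dn v = 0.5746307345365405
m = k² = 0.692109188761
D = 1 − m·sn²u·sn²v = 0.4487482190792895
sn(u+v) = (sn u·cn v·dn v + sn v·cn u·dn u)/D = 0.1779173820089218/0.4487482190792895 = 0.3964748481318998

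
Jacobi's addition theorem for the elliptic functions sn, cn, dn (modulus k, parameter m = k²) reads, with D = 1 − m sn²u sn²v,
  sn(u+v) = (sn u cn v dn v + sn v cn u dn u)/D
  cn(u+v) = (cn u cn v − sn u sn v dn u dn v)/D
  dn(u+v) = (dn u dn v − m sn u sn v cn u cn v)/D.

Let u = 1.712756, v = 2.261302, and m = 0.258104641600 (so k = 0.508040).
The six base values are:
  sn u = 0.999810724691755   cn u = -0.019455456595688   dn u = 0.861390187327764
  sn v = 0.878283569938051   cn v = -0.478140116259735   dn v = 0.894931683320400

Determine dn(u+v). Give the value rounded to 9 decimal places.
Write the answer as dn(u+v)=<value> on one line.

m = k² = 0.2581046416
D = 1 − m·sn²u·sn²v = 0.8009780790769098
dn(u+v) = (dn u·dn v − m·sn u·sn v·cn u·cn v)/D = 0.7687770093386142/0.8009780790769098 = 0.9597978139733789

dn(u+v)=0.959797814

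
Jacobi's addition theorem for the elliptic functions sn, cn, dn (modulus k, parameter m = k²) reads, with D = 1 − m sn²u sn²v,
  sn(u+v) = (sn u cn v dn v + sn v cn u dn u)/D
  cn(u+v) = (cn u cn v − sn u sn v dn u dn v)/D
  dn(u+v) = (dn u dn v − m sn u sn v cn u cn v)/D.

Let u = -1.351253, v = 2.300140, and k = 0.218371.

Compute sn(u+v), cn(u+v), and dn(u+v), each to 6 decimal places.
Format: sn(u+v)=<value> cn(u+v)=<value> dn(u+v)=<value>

sn(u+v)=0.809455 cn(u+v)=0.587182 dn(u+v)=0.984254

sn u = -0.9729479197608025, cn u = 0.2310245559093816, dn u = 0.977168979423055
sn v = 0.7677434290475107, cn v = -0.6407573855636546, dn v = 0.9858460858602958
m = k² = 0.047685893641
D = 1 − m·sn²u·sn²v = 0.9733926679381419
sn(u+v) = (sn u·cn v·dn v + sn v·cn u·dn u)/D = 0.7879177835097991/0.9733926679381419 = 0.8094552275381126
cn(u+v) = (cn u·cn v − sn u·sn v·dn u·dn v)/D = 0.5715582668676389/0.9733926679381419 = 0.5871816027526939
dn(u+v) = (dn u·dn v − m·sn u·sn v·cn u·cn v)/D = 0.9580653396014646/0.9733926679381419 = 0.9842537047570494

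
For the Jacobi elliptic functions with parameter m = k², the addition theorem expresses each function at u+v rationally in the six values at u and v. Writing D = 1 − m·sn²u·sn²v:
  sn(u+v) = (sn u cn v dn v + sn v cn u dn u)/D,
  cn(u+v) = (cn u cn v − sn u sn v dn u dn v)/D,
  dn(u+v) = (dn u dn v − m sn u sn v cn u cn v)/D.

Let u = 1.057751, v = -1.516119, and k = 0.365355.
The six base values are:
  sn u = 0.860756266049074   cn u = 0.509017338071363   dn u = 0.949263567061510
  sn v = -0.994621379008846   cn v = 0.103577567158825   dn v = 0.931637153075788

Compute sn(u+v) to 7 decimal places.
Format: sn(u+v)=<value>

m = k² = 0.133484276025
D = 1 − m·sn²u·sn²v = 0.9021623356898411
sn(u+v) = (sn u·cn v·dn v + sn v·cn u·dn u)/D = -0.3975325618706102/0.9021623356898411 = -0.4406441569816099

sn(u+v)=-0.4406442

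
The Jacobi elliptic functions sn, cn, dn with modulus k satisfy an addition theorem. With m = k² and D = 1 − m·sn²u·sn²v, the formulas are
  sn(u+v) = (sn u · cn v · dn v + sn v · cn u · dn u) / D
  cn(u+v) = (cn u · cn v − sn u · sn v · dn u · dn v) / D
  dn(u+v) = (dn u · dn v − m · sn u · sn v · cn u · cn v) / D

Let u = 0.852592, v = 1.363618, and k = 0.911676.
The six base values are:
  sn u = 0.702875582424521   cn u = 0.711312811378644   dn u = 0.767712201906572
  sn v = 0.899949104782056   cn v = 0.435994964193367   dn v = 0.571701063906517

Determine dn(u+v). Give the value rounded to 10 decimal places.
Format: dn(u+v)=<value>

dn(u+v)=0.4133009233

m = k² = 0.831153128976
D = 1 − m·sn²u·sn²v = 0.6674370564353148
dn(u+v) = (dn u·dn v − m·sn u·sn v·cn u·cn v)/D = 0.2758523516601384/0.6674370564353148 = 0.4133009232861988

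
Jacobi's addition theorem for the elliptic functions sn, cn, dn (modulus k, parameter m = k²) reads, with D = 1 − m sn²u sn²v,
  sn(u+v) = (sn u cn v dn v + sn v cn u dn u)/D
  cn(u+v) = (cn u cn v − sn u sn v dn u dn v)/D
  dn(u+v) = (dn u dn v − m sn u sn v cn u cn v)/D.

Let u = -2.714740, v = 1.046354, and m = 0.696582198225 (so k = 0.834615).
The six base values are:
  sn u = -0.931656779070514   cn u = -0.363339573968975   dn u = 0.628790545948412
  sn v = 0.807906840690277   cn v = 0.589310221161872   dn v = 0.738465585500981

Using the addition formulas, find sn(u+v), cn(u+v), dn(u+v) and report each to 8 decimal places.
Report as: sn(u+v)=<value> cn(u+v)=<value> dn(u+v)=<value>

m = k² = 0.696582198225
D = 1 − m·sn²u·sn²v = 0.6053547871513815
sn(u+v) = (sn u·cn v·dn v + sn v·cn u·dn u)/D = -0.5900213747950602/0.6053547871513815 = -0.9746703706953806
cn(u+v) = (cn u·cn v − sn u·sn v·dn u·dn v)/D = 0.1353853596665514/0.6053547871513815 = 0.2236463022017789
dn(u+v) = (dn u·dn v − m·sn u·sn v·cn u·cn v)/D = 0.3520746872904599/0.6053547871513815 = 0.5816005667473418

sn(u+v)=-0.97467037 cn(u+v)=0.22364630 dn(u+v)=0.58160057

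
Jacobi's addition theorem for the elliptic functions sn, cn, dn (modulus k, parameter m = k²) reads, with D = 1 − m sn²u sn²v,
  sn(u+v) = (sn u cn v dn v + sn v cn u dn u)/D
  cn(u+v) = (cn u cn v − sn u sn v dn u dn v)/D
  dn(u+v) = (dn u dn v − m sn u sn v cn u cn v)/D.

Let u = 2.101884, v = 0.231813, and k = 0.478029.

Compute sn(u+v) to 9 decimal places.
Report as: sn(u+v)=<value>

sn u = 0.9293600809178525, cn u = -0.3691745386620841, dn u = 0.8958973722334901
sn v = 0.2292858466613556, cn v = 0.9733591323457059, dn v = 0.9939751917028234
m = k² = 0.228511724841
D = 1 − m·sn²u·sn²v = 0.9896239749467805
sn(u+v) = (sn u·cn v·dn v + sn v·cn u·dn u)/D = 0.8233164997243725/0.9896239749467805 = 0.8319488215396645

sn(u+v)=0.831948822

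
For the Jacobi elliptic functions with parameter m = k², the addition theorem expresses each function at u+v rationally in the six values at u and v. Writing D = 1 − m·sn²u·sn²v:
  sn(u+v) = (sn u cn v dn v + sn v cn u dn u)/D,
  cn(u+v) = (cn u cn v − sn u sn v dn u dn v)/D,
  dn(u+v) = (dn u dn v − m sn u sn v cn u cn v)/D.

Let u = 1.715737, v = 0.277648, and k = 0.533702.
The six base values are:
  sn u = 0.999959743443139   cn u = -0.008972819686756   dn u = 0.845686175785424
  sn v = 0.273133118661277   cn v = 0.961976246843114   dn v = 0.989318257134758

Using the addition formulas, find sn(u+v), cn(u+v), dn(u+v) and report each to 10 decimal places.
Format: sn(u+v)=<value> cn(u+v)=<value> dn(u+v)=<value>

sn(u+v)=0.9702043529 cn(u+v)=-0.2422880798 dn(u+v)=0.8555016986

m = k² = 0.284837824804
D = 1 − m·sn²u·sn²v = 0.9787523247199591
sn(u+v) = (sn u·cn v·dn v + sn v·cn u·dn u)/D = 0.9495897658585725/0.9787523247199591 = 0.9702043529043668
cn(u+v) = (cn u·cn v − sn u·sn v·dn u·dn v)/D = -0.2371400213405269/0.9787523247199591 = -0.242288079784002
dn(u+v) = (dn u·dn v − m·sn u·sn v·cn u·cn v)/D = 0.8373242763136222/0.9787523247199591 = 0.8555016986071504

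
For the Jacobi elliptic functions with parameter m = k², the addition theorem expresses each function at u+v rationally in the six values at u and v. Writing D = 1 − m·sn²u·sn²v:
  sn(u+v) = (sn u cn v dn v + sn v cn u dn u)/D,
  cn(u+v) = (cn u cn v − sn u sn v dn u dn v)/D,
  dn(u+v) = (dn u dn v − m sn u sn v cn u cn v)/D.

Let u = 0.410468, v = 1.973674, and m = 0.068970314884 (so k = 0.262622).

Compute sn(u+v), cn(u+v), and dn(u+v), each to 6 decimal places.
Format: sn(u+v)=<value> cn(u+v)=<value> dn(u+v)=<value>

sn u = 0.3983339716415648, cn u = 0.917240452136874, dn u = 0.9945131891440461
sn v = 0.935152938587764, cn v = -0.3542442398270855, dn v = 0.9693733541216847
m = k² = 0.068970314884
D = 1 − m·sn²u·sn²v = 0.9904297741354101
sn(u+v) = (sn u·cn v·dn v + sn v·cn u·dn u)/D = 0.7162678716664345/0.9904297741354101 = 0.7231889532922173
cn(u+v) = (cn u·cn v − sn u·sn v·dn u·dn v)/D = -0.684040549611173/0.9904297741354101 = -0.6906502282893325
dn(u+v) = (dn u·dn v − m·sn u·sn v·cn u·cn v)/D = 0.9724025042754309/0.9904297741354101 = 0.9817985380379785

sn(u+v)=0.723189 cn(u+v)=-0.690650 dn(u+v)=0.981799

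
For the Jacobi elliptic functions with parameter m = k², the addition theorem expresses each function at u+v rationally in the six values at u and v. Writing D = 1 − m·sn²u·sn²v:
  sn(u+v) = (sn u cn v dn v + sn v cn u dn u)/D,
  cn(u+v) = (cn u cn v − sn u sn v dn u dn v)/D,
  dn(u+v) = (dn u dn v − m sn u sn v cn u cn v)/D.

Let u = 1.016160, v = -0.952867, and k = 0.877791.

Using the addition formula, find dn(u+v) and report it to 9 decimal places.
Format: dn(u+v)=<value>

dn(u+v)=0.998459107

sn u = 0.7881952900566199, cn u = 0.6154252064488104, dn u = 0.7220213919294118
sn v = -0.7587671209590612, cn v = 0.6513620008501397, dn v = 0.7459169640456226
m = k² = 0.770517039681
D = 1 − m·sn²u·sn²v = 0.7244077975752625
dn(u+v) = (dn u·dn v − m·sn u·sn v·cn u·cn v)/D = 0.7232915628802199/0.7244077975752625 = 0.9984591072890452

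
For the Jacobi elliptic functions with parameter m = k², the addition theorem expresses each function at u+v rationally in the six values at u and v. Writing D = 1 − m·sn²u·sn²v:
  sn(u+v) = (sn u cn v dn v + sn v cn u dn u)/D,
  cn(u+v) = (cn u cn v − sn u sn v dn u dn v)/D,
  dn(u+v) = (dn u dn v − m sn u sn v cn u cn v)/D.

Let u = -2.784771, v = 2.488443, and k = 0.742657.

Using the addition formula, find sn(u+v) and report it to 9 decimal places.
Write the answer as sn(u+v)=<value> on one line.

sn(u+v)=-0.289766655

sn u = -0.8065267657816598, cn u = -0.5911975778686646, dn u = 0.8007694092557499
sn v = 0.9186927585781536, cn v = -0.3949729298775579, dn v = 0.7310969318883766
m = k² = 0.551539419649
D = 1 − m·sn²u·sn²v = 0.6972008069671988
sn(u+v) = (sn u·cn v·dn v + sn v·cn u·dn u)/D = -0.2020255458875906/0.6972008069671988 = -0.2897666552716645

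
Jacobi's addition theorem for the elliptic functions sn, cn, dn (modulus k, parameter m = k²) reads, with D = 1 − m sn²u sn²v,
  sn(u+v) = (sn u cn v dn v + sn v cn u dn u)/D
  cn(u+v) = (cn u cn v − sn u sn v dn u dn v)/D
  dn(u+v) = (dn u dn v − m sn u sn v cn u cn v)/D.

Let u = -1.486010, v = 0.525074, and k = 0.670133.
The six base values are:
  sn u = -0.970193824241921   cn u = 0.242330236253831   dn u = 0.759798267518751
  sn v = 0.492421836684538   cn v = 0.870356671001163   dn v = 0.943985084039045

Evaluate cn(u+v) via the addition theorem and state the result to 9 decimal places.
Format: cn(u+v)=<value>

cn(u+v)=0.616789925

m = k² = 0.449078237689
D = 1 − m·sn²u·sn²v = 0.8975024159943444
cn(u+v) = (cn u·cn v − sn u·sn v·dn u·dn v)/D = 0.5535704475215603/0.8975024159943444 = 0.6167899246357557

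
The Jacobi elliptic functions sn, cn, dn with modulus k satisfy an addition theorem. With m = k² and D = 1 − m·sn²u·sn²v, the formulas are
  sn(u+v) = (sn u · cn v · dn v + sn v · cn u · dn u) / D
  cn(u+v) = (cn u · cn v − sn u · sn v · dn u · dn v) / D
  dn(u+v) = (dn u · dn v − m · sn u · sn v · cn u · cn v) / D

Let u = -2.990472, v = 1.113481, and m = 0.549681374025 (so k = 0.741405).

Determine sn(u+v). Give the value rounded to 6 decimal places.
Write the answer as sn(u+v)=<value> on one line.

sn(u+v)=-0.999895

sn u = -0.6924905600242803, cn u = -0.7214269362016217, dn u = 0.8581398768641459
sn v = 0.8496955100445106, cn v = 0.5272736862486113, dn v = 0.7766206857152292
m = k² = 0.549681374025
D = 1 − m·sn²u·sn²v = 0.8096883463753062
sn(u+v) = (sn u·cn v·dn v + sn v·cn u·dn u)/D = -0.8096030368992457/0.8096883463753062 = -0.9998946391207897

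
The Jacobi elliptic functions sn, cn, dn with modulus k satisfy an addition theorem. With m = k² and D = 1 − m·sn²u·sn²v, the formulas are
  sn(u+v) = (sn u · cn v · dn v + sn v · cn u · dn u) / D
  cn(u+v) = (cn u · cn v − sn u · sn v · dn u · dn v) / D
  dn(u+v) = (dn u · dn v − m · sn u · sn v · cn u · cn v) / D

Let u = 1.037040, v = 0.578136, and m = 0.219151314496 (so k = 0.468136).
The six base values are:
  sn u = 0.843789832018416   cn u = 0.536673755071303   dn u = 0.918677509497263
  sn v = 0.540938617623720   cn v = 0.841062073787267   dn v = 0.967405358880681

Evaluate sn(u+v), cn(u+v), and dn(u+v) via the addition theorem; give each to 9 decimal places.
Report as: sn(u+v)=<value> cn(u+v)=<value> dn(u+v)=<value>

sn(u+v)=0.998851598 cn(u+v)=0.047911219 dn(u+v)=0.883941030

m = k² = 0.219151314496
D = 1 − m·sn²u·sn²v = 0.9543428678298623
sn(u+v) = (sn u·cn v·dn v + sn v·cn u·dn u)/D = 0.953246898698878/0.9543428678298623 = 0.9988515981331988
cn(u+v) = (cn u·cn v − sn u·sn v·dn u·dn v)/D = 0.04572373014854506/0.9543428678298623 = 0.04791121900718869
dn(u+v) = (dn u·dn v − m·sn u·sn v·cn u·cn v)/D = 0.8435828173042477/0.9543428678298623 = 0.8839410297292015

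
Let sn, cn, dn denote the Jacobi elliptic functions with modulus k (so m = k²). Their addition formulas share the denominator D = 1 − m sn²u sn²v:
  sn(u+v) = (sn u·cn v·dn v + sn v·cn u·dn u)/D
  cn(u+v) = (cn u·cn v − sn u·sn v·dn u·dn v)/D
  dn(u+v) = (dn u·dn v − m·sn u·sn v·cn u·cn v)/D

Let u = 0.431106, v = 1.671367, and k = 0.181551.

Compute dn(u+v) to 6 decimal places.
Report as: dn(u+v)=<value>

sn u = 0.4174906530617666, cn u = 0.9086812172627206, dn u = 0.9971233573619423
sn v = 0.9963100443216887, cn v = -0.08582712615318445, dn v = 0.9835049736229515
m = k² = 0.032960765601
D = 1 − m·sn²u·sn²v = 0.9942973092400402
dn(u+v) = (dn u·dn v − m·sn u·sn v·cn u·cn v)/D = 0.9817450200031659/0.9942973092400402 = 0.9873757183890316

dn(u+v)=0.987376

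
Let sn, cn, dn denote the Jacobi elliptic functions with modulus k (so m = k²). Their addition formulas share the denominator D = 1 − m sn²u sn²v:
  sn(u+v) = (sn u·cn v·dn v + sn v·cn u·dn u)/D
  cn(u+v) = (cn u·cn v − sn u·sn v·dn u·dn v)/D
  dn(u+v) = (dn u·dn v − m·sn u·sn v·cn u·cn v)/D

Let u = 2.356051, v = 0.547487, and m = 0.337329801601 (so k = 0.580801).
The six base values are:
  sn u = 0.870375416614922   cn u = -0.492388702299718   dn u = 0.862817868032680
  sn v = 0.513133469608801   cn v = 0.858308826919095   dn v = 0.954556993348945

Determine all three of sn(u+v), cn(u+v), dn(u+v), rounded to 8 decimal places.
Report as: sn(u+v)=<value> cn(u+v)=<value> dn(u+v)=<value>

m = k² = 0.337329801601
D = 1 − m·sn²u·sn²v = 0.9327133930600767
sn(u+v) = (sn u·cn v·dn v + sn v·cn u·dn u)/D = 0.4951021320083165/0.9327133930600767 = 0.5308191516195228
cn(u+v) = (cn u·cn v − sn u·sn v·dn u·dn v)/D = -0.7904607216519115/0.9327133930600767 = -0.8474851197949909
dn(u+v) = (dn u·dn v − m·sn u·sn v·cn u·cn v)/D = 0.8872800729134434/0.9327133930600767 = 0.9512890878541218

sn(u+v)=0.53081915 cn(u+v)=-0.84748512 dn(u+v)=0.95128909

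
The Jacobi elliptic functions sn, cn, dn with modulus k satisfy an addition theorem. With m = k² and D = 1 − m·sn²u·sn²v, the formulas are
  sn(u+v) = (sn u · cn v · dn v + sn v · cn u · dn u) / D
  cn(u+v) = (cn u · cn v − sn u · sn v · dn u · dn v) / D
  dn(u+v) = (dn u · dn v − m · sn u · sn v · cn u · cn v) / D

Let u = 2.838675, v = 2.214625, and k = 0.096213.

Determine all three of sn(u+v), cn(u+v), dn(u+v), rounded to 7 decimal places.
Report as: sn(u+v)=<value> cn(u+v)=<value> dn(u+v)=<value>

sn u = 0.3052309638445848, cn u = -0.9522783514868464, dn u = 0.9995686911582893
sn v = 0.8035410172066786, cn v = -0.5952493877917526, dn v = 0.9970070185665731
m = k² = 0.009256941369
D = 1 − m·sn²u·sn²v = 0.9994431467096984
sn(u+v) = (sn u·cn v·dn v + sn v·cn u·dn u)/D = -0.946009433894965/0.9994431467096984 = -0.9465365158682168
cn(u+v) = (cn u·cn v − sn u·sn v·dn u·dn v)/D = 0.3224170505520941/0.9994431467096984 = 0.3225966895801272
dn(u+v) = (dn u·dn v − m·sn u·sn v·cn u·cn v)/D = 0.9952900347815646/0.9994431467096984 = 0.9958445741092864

sn(u+v)=-0.9465365 cn(u+v)=0.3225967 dn(u+v)=0.9958446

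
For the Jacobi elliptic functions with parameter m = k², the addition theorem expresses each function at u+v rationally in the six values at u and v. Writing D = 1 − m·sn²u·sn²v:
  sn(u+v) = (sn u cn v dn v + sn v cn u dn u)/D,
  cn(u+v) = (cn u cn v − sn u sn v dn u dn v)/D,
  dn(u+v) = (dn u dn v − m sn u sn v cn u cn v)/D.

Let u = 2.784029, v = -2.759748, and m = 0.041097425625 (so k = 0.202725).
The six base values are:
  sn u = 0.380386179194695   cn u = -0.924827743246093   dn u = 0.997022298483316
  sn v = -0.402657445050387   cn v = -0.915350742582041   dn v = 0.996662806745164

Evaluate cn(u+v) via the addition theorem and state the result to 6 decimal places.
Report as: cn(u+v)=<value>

cn(u+v)=0.999705

m = k² = 0.041097425625
D = 1 − m·sn²u·sn²v = 0.9990358701183255
cn(u+v) = (cn u·cn v − sn u·sn v·dn u·dn v)/D = 0.9987413876940429/0.9990358701183255 = 0.9997052333824134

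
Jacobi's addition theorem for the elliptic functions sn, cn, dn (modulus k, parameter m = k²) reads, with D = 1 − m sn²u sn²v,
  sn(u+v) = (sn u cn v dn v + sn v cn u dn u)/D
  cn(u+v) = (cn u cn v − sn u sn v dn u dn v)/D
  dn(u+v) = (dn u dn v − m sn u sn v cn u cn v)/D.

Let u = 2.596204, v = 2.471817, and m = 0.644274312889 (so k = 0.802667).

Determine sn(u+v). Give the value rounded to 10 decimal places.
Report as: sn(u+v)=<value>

sn u = 0.9328248006291983, cn u = -0.3603302531443848, dn u = 0.6628551163982208
sn v = 0.9588869276335262, cn v = -0.2837884071161764, dn v = 0.6384456695633122
m = k² = 0.644274312889
D = 1 − m·sn²u·sn²v = 0.4845271684075709
sn(u+v) = (sn u·cn v·dn v + sn v·cn u·dn u)/D = -0.3980394713259416/0.4845271684075709 = -0.8215008306636828

sn(u+v)=-0.8215008307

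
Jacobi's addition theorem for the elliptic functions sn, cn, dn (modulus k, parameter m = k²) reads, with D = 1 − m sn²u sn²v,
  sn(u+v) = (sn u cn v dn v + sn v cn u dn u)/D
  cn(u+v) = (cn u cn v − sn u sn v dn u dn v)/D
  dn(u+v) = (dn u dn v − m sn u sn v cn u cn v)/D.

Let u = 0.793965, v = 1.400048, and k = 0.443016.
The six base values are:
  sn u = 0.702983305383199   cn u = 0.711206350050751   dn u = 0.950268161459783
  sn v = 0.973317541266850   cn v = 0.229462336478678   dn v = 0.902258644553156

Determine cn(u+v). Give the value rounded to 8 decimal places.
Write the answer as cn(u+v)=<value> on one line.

m = k² = 0.196263176256
D = 1 − m·sn²u·sn²v = 0.9081164118326846
cn(u+v) = (cn u·cn v − sn u·sn v·dn u·dn v)/D = -0.42345184538689/0.9081164118326846 = -0.4662968754548934

cn(u+v)=-0.46629688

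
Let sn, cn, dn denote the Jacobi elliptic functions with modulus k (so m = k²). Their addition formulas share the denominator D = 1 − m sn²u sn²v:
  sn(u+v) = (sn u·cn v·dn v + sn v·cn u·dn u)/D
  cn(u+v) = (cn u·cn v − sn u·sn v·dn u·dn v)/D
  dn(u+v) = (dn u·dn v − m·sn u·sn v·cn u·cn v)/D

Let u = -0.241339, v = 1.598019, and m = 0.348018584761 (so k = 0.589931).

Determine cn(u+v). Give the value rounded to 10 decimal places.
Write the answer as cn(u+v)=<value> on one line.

cn(u+v)=0.3095012736

sn u = -0.2382211812582651, cn u = 0.9712109290982659, dn u = 0.9900758446046514
sn v = 0.9931300374490886, cn v = 0.117015933600394, dn v = 0.810399123462253
m = k² = 0.348018584761
D = 1 − m·sn²u·sn²v = 0.9805206070235032
cn(u+v) = (cn u·cn v − sn u·sn v·dn u·dn v)/D = 0.3034723766185967/0.9805206070235032 = 0.3095012735528591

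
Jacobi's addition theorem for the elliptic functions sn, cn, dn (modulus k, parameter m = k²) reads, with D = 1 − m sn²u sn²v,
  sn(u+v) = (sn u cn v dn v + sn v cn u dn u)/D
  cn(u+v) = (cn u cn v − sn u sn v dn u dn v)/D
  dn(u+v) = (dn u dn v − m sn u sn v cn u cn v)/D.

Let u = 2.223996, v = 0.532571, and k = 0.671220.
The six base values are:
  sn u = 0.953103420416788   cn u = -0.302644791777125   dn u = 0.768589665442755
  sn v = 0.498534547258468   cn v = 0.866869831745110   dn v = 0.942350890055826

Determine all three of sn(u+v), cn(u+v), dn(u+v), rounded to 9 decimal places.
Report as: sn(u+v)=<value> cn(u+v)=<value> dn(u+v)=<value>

sn(u+v)=0.737655255 cn(u+v)=-0.675177551 dn(u+v)=0.868819494

m = k² = 0.4505362884
D = 1 − m·sn²u·sn²v = 0.8982814052633495
sn(u+v) = (sn u·cn v·dn v + sn v·cn u·dn u)/D = 0.6626219988166058/0.8982814052633495 = 0.7376552547276036
cn(u+v) = (cn u·cn v − sn u·sn v·dn u·dn v)/D = -0.6064994391804365/0.8982814052633495 = -0.6751775508507034
dn(u+v) = (dn u·dn v − m·sn u·sn v·cn u·cn v)/D = 0.7804443958547612/0.8982814052633495 = 0.868819493848877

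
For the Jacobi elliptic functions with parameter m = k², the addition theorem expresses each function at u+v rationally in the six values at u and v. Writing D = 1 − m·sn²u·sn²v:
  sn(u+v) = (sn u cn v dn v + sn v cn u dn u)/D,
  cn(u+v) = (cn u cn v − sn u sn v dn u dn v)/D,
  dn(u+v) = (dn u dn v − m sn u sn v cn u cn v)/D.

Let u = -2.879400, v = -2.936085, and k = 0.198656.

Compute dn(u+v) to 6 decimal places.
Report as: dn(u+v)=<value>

dn(u+v)=0.994941

sn u = -0.2895256090386577, cn u = -0.9571702678786018, dn u = 0.998344584707236
sn v = -0.2349075570654497, cn v = -0.9720177156994323, dn v = 0.9989105583162867
m = k² = 0.039464206336
D = 1 − m·sn²u·sn²v = 0.9998174544217181
dn(u+v) = (dn u·dn v − m·sn u·sn v·cn u·cn v)/D = 0.9947597614557016/0.9998174544217181 = 0.9949413836059285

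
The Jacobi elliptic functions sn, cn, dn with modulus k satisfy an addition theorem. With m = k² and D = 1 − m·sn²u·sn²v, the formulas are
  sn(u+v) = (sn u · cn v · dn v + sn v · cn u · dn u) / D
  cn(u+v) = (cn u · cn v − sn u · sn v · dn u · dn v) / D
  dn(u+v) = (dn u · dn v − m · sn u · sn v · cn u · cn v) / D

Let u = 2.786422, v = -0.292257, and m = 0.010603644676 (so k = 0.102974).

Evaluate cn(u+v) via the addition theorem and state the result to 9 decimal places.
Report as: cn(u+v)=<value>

sn u = 0.3555160076820264, cn u = -0.934670192250632, dn u = 0.9993296693520316
sn v = -0.2880727231192731, cn v = 0.957608534942461, dn v = 0.9995599267022302
m = k² = 0.010603644676
D = 1 − m·sn²u·sn²v = 0.9998887813132117
cn(u+v) = (cn u·cn v − sn u·sn v·dn u·dn v)/D = -0.7927473802237673/0.9998887813132117 = -0.7928355583534065

cn(u+v)=-0.792835558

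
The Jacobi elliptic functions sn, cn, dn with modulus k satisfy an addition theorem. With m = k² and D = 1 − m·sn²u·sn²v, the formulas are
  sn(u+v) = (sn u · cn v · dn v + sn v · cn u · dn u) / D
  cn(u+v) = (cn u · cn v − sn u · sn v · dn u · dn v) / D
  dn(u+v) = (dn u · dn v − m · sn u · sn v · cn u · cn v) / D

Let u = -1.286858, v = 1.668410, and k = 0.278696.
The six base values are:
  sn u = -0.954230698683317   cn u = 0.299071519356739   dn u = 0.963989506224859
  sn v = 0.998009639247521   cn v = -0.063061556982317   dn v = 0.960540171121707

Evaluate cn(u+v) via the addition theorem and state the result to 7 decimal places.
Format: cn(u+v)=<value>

cn(u+v)=0.9283476

m = k² = 0.077671460416
D = 1 − m·sn²u·sn²v = 0.9295570214058618
cn(u+v) = (cn u·cn v − sn u·sn v·dn u·dn v)/D = 0.8629519914140602/0.9295570214058618 = 0.9283475586133832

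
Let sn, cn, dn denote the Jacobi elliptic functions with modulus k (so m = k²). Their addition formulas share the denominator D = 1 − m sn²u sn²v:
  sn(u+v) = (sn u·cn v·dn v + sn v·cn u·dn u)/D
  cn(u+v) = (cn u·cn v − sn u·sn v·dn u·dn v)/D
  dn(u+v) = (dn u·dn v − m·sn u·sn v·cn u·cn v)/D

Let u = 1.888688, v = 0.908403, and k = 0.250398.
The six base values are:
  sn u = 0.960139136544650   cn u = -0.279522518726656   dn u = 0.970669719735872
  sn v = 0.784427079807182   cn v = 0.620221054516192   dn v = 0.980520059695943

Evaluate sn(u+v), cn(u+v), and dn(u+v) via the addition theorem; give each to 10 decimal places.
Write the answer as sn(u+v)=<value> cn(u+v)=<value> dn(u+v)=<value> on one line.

m = k² = 0.062699158404
D = 1 − m·sn²u·sn²v = 0.9644339846069539
sn(u+v) = (sn u·cn v·dn v + sn v·cn u·dn u)/D = 0.371064304135861/0.9644339846069539 = 0.3847482669195703
cn(u+v) = (cn u·cn v − sn u·sn v·dn u·dn v)/D = -0.8901933457743971/0.9644339846069539 = -0.9230215442243952
dn(u+v) = (dn u·dn v − m·sn u·sn v·cn u·cn v)/D = 0.9599478860525815/0.9644339846069539 = 0.9953484648757991

sn(u+v)=0.3847482669 cn(u+v)=-0.9230215442 dn(u+v)=0.9953484649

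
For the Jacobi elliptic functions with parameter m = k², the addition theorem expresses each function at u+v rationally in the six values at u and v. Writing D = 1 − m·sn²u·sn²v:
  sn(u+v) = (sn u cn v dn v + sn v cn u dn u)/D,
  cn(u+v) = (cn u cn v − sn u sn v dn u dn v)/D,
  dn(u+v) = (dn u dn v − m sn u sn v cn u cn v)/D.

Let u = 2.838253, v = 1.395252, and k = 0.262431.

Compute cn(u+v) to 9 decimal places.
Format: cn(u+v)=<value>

sn u = 0.3514423158398639, cn u = -0.9362095377836702, dn u = 0.9957377895065077
sn v = 0.9807278196342845, cn v = 0.195378974803796, dn v = 0.9663120313926827
m = k² = 0.068870029761
D = 1 − m·sn²u·sn²v = 0.9918184542281028
cn(u+v) = (cn u·cn v − sn u·sn v·dn u·dn v)/D = -0.5145541452421361/0.9918184542281028 = -0.5187987207221259

cn(u+v)=-0.518798721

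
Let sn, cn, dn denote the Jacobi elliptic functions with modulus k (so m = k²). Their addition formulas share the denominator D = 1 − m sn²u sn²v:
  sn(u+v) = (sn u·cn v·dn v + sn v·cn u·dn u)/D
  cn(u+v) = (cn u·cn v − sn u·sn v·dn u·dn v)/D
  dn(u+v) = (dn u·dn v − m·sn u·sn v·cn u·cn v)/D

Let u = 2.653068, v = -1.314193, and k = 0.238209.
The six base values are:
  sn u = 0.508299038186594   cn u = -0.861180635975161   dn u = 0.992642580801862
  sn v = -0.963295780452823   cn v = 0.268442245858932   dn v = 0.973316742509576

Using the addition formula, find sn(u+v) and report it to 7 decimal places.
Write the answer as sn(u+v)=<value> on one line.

m = k² = 0.056743527681
D = 1 − m·sn²u·sn²v = 0.9863957619213977
sn(u+v) = (sn u·cn v·dn v + sn v·cn u·dn u)/D = 0.9562761995922873/0.9863957619213977 = 0.9694650327061011

sn(u+v)=0.9694650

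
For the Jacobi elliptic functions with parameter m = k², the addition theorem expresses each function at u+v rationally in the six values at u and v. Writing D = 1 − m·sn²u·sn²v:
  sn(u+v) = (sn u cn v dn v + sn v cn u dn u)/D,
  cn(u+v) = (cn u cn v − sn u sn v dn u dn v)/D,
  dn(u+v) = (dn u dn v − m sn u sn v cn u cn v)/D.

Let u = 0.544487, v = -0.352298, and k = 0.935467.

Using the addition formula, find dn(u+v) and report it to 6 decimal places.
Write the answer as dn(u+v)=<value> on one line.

sn u = 0.4990652697131876, cn u = 0.8665643983952395, dn u = 0.8843317191334461
sn v = -0.3392386241461574, cn v = 0.9407003539318044, dn v = 0.9483096407874614
m = k² = 0.875098508089
D = 1 − m·sn²u·sn²v = 0.9749168413002789
dn(u+v) = (dn u·dn v − m·sn u·sn v·cn u·cn v)/D = 0.9593938178500254/0.9749168413002789 = 0.9840775922697674

dn(u+v)=0.984078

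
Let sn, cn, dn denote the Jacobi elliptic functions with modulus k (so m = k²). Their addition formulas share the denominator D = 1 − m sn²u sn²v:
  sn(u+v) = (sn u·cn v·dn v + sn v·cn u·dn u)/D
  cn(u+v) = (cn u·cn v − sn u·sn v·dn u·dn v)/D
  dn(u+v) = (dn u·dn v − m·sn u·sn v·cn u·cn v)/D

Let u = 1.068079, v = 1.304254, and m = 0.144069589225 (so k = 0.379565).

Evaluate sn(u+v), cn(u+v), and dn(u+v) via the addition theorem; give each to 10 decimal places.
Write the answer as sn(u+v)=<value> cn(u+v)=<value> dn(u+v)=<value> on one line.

sn(u+v)=0.7695226247 cn(u+v)=-0.6386195504 dn(u+v)=0.9563927131

sn u = 0.8648493253018744, cn u = 0.5020315174616954, dn u = 0.9445851377995312
sn v = 0.9540183765931015, cn v = 0.2997481228008994, dn v = 0.9321345987777543
m = k² = 0.144069589225
D = 1 − m·sn²u·sn²v = 0.9019231067499726
sn(u+v) = (sn u·cn v·dn v + sn v·cn u·dn u)/D = 0.6940502363716234/0.9019231067499726 = 0.7695226246864802
cn(u+v) = (cn u·cn v − sn u·sn v·dn u·dn v)/D = -0.5759857288874579/0.9019231067499726 = -0.6386195503550064
dn(u+v) = (dn u·dn v − m·sn u·sn v·cn u·cn v)/D = 0.8625926870508296/0.9019231067499726 = 0.95639271307632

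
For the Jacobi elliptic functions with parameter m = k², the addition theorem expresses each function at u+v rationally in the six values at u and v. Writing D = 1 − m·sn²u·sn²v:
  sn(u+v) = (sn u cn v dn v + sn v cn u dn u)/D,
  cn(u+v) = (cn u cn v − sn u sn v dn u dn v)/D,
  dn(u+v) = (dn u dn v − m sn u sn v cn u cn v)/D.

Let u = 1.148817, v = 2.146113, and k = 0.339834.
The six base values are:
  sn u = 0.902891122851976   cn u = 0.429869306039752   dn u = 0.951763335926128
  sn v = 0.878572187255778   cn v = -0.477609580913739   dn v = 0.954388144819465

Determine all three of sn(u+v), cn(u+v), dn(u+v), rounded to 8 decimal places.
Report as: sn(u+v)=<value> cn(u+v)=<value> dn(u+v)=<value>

sn(u+v)=-0.05619003 cn(u+v)=-0.99842009 dn(u+v)=0.99981767

m = k² = 0.115487147556
D = 1 − m·sn²u·sn²v = 0.9273293035191777
sn(u+v) = (sn u·cn v·dn v + sn v·cn u·dn u)/D = -0.05210665869316396/0.9273293035191777 = -0.05619002709762462
cn(u+v) = (cn u·cn v − sn u·sn v·dn u·dn v)/D = -0.9258642088801129/0.9273293035191777 = -0.9984200923733297
dn(u+v) = (dn u·dn v − m·sn u·sn v·cn u·cn v)/D = 0.9271602221638527/0.9273293035191777 = 0.9998176684866062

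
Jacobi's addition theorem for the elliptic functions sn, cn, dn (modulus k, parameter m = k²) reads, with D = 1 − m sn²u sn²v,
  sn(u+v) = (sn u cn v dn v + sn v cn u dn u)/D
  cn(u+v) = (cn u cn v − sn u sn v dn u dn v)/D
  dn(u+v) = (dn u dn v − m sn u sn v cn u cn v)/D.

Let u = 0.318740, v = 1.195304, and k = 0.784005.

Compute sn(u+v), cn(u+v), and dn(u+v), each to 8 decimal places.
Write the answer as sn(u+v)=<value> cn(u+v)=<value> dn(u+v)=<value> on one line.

sn u = 0.3102905481413459, cn u = 0.9506417704551716, dn u = 0.9699587762550944
sn v = 0.8744778914248883, cn v = 0.4850653743662614, dn v = 0.7279831331377609
m = k² = 0.614663840025
D = 1 − m·sn²u·sn²v = 0.9547443896745236
sn(u+v) = (sn u·cn v·dn v + sn v·cn u·dn u)/D = 0.9159111002749847/0.9547443896745236 = 0.9593259831432188
cn(u+v) = (cn u·cn v − sn u·sn v·dn u·dn v)/D = 0.2695249636082814/0.9547443896745236 = 0.2823006519055467
dn(u+v) = (dn u·dn v − m·sn u·sn v·cn u·cn v)/D = 0.6292055058523385/0.9547443896745236 = 0.6590303254537451

sn(u+v)=0.95932598 cn(u+v)=0.28230065 dn(u+v)=0.65903033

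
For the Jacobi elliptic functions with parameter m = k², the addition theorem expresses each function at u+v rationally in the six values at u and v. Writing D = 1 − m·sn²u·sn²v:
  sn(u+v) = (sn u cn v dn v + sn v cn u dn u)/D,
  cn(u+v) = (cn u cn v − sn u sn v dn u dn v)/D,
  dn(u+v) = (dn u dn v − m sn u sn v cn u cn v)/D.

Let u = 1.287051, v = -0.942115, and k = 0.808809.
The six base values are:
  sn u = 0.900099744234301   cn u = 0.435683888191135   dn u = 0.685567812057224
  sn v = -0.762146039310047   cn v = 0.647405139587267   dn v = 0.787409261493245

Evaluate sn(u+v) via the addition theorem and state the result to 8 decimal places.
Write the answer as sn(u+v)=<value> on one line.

sn(u+v)=0.33403568

m = k² = 0.654171998481
D = 1 − m·sn²u·sn²v = 0.692142583078379
sn(u+v) = (sn u·cn v·dn v + sn v·cn u·dn u)/D = 0.2312003211751018/0.692142583078379 = 0.3340356840158763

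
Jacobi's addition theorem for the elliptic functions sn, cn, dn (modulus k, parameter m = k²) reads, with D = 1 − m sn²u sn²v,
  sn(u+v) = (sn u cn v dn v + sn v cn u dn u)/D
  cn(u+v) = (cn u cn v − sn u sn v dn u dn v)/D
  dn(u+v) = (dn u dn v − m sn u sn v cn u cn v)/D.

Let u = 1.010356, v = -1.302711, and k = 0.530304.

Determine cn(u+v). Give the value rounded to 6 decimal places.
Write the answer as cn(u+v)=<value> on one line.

cn(u+v)=0.957899

sn u = 0.825520446303151, cn u = 0.5643722111651551, dn u = 0.8990836879695126
sn v = -0.9421118840262293, cn v = 0.3352986698102883, dn v = 0.8662529330289714
m = k² = 0.281222332416
D = 1 − m·sn²u·sn²v = 0.8298976010036741
cn(u+v) = (cn u·cn v − sn u·sn v·dn u·dn v)/D = 0.7949577693858467/0.8298976010036741 = 0.9578986231848708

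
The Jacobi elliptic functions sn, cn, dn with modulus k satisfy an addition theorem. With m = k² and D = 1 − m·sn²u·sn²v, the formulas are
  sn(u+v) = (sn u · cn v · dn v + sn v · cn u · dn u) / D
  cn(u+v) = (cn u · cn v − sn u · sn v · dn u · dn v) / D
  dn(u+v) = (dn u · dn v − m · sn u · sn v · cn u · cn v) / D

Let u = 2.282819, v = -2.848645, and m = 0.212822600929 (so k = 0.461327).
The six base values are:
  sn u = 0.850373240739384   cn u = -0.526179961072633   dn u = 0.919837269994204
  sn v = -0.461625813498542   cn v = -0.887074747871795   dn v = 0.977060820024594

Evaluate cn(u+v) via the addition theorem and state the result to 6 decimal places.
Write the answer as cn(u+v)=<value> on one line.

m = k² = 0.212822600929
D = 1 − m·sn²u·sn²v = 0.9672042860751374
cn(u+v) = (cn u·cn v − sn u·sn v·dn u·dn v)/D = 0.8195639586718861/0.9672042860751374 = 0.8473535223852577

cn(u+v)=0.847354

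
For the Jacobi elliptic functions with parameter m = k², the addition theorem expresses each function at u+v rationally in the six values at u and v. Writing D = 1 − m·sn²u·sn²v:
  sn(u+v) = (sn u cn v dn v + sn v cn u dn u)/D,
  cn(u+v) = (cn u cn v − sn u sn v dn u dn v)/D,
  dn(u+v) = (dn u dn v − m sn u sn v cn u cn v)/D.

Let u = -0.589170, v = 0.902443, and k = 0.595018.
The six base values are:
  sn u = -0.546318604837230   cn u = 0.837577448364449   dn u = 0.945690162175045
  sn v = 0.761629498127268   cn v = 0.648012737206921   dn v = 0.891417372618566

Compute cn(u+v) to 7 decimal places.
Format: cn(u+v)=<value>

m = k² = 0.354046420324
D = 1 − m·sn²u·sn²v = 0.9387029320710236
cn(u+v) = (cn u·cn v − sn u·sn v·dn u·dn v)/D = 0.8935286490148023/0.9387029320710236 = 0.9518758474988939

cn(u+v)=0.9518758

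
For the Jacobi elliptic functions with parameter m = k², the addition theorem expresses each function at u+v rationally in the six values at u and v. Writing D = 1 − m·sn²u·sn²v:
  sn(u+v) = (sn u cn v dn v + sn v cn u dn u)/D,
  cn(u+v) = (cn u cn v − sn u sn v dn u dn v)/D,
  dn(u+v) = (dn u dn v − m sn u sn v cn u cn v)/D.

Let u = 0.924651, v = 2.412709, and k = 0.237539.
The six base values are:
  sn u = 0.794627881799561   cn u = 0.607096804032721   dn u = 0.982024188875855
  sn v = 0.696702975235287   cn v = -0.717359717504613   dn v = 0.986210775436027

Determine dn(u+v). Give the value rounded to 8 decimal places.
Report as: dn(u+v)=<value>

m = k² = 0.056424776521
D = 1 − m·sn²u·sn²v = 0.982706106629061
dn(u+v) = (dn u·dn v − m·sn u·sn v·cn u·cn v)/D = 0.9820871381944815/0.982706106629061 = 0.9993701388132178

dn(u+v)=0.99937014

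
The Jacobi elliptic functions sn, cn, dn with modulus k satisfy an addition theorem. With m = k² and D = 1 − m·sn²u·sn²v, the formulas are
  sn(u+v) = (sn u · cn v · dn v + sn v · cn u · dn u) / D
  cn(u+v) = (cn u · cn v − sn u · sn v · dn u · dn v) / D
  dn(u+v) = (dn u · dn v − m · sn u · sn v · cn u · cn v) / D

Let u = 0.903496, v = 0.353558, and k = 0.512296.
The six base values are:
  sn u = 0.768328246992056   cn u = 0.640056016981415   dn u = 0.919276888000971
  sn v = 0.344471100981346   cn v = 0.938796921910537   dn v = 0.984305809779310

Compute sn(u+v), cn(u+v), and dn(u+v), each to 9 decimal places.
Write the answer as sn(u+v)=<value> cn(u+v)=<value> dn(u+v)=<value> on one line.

m = k² = 0.262447191616
D = 1 − m·sn²u·sn²v = 0.9816159532368071
sn(u+v) = (sn u·cn v·dn v + sn v·cn u·dn u)/D = 0.912666812554459/0.9816159532368071 = 0.9297595557050664
cn(u+v) = (cn u·cn v − sn u·sn v·dn u·dn v)/D = 0.3613989055194958/0.9816159532368071 = 0.3681673105737629
dn(u+v) = (dn u·dn v − m·sn u·sn v·cn u·cn v)/D = 0.8631116268416658/0.9816159532368071 = 0.8792762831488406

sn(u+v)=0.929759556 cn(u+v)=0.368167311 dn(u+v)=0.879276283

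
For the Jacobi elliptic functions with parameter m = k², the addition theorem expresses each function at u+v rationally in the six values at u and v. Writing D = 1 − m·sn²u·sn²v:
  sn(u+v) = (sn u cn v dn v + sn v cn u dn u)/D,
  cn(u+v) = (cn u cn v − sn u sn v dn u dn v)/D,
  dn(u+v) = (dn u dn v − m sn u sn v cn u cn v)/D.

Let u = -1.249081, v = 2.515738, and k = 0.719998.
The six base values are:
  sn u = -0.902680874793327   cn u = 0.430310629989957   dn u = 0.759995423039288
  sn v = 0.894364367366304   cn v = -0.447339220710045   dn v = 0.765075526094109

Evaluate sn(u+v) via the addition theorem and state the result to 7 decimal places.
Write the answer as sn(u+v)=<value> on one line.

m = k² = 0.518397120004
D = 1 − m·sn²u·sn²v = 0.6621219038443676
sn(u+v) = (sn u·cn v·dn v + sn v·cn u·dn u)/D = 0.6014286397284528/0.6621219038443676 = 0.9083352117434543

sn(u+v)=0.9083352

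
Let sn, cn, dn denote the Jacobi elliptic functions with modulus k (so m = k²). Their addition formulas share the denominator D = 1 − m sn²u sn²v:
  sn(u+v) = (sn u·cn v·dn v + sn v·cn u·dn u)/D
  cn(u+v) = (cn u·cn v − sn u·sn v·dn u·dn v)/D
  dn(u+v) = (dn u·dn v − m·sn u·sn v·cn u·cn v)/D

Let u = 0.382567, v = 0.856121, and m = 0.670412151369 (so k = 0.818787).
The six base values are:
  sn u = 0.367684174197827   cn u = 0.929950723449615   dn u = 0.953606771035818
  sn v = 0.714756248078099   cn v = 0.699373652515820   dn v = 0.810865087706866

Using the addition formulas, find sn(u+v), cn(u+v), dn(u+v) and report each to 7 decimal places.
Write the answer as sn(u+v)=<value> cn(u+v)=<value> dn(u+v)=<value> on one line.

sn(u+v)=0.8832614 cn(u+v)=0.4688809 dn(u+v)=0.6906356

m = k² = 0.670412151369
D = 1 − m·sn²u·sn²v = 0.9536971553373859
sn(u+v) = (sn u·cn v·dn v + sn v·cn u·dn u)/D = 0.8423639046986376/0.9536971553373859 = 0.8832614210751606
cn(u+v) = (cn u·cn v − sn u·sn v·dn u·dn v)/D = 0.4471703435599084/0.9536971553373859 = 0.4688808612433311
dn(u+v) = (dn u·dn v − m·sn u·sn v·cn u·cn v)/D = 0.6586571611004448/0.9536971553373859 = 0.6906355517726527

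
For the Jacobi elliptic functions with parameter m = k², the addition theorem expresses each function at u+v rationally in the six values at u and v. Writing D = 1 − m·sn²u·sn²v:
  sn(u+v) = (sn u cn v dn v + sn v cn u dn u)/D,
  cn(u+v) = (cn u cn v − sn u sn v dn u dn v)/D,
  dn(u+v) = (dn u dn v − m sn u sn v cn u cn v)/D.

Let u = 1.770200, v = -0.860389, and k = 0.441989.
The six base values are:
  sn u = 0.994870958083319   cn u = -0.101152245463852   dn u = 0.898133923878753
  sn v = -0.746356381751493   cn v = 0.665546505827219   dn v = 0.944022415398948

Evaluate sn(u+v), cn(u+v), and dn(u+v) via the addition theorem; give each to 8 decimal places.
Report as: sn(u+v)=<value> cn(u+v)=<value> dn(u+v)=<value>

m = k² = 0.195354276121
D = 1 − m·sn²u·sn²v = 0.8922917599043939
sn(u+v) = (sn u·cn v·dn v + sn v·cn u·dn u)/D = 0.6928734709960598/0.8922917599043939 = 0.7765099960917479
cn(u+v) = (cn u·cn v − sn u·sn v·dn u·dn v)/D = 0.5622374391510698/0.8922917599043939 = 0.6301049325069545
dn(u+v) = (dn u·dn v − m·sn u·sn v·cn u·cn v)/D = 0.8380931601176086/0.8922917599043939 = 0.9392591053484652

sn(u+v)=0.77651000 cn(u+v)=0.63010493 dn(u+v)=0.93925911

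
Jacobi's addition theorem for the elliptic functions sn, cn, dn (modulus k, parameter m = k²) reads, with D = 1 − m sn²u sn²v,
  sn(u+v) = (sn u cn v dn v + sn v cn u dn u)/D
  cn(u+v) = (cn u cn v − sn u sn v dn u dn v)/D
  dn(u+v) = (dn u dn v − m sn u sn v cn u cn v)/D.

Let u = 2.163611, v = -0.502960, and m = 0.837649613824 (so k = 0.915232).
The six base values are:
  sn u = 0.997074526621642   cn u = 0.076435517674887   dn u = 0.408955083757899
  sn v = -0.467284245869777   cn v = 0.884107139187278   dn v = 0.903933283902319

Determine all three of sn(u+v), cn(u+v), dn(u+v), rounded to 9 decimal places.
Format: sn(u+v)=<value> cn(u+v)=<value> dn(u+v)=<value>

sn(u+v)=0.956078769 cn(u+v)=0.293109854 dn(u+v)=0.484061671

m = k² = 0.837649613824
D = 1 − m·sn²u·sn²v = 0.8181639815595126
sn(u+v) = (sn u·cn v·dn v + sn v·cn u·dn u)/D = 0.7822292127323551/0.8181639815595126 = 0.9560787694923189
cn(u+v) = (cn u·cn v − sn u·sn v·dn u·dn v)/D = 0.2398119252027189/0.8181639815595126 = 0.2931098540241412
dn(u+v) = (dn u·dn v − m·sn u·sn v·cn u·cn v)/D = 0.396041823973213/0.8181639815595126 = 0.4840616708869446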